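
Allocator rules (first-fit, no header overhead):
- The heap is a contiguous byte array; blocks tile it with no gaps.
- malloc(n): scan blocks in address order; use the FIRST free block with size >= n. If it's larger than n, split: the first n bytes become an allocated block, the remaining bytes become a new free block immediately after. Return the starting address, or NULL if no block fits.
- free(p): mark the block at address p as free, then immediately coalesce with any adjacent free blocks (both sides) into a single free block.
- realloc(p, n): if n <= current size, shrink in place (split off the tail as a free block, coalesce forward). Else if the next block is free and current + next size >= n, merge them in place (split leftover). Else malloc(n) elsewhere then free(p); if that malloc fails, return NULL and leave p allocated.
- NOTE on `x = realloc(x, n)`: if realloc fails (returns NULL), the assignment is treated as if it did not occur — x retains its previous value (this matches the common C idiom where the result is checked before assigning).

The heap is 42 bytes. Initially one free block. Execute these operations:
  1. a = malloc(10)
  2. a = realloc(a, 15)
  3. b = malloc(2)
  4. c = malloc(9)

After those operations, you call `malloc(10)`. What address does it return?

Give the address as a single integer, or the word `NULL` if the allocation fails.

Op 1: a = malloc(10) -> a = 0; heap: [0-9 ALLOC][10-41 FREE]
Op 2: a = realloc(a, 15) -> a = 0; heap: [0-14 ALLOC][15-41 FREE]
Op 3: b = malloc(2) -> b = 15; heap: [0-14 ALLOC][15-16 ALLOC][17-41 FREE]
Op 4: c = malloc(9) -> c = 17; heap: [0-14 ALLOC][15-16 ALLOC][17-25 ALLOC][26-41 FREE]
malloc(10): first-fit scan over [0-14 ALLOC][15-16 ALLOC][17-25 ALLOC][26-41 FREE] -> 26

Answer: 26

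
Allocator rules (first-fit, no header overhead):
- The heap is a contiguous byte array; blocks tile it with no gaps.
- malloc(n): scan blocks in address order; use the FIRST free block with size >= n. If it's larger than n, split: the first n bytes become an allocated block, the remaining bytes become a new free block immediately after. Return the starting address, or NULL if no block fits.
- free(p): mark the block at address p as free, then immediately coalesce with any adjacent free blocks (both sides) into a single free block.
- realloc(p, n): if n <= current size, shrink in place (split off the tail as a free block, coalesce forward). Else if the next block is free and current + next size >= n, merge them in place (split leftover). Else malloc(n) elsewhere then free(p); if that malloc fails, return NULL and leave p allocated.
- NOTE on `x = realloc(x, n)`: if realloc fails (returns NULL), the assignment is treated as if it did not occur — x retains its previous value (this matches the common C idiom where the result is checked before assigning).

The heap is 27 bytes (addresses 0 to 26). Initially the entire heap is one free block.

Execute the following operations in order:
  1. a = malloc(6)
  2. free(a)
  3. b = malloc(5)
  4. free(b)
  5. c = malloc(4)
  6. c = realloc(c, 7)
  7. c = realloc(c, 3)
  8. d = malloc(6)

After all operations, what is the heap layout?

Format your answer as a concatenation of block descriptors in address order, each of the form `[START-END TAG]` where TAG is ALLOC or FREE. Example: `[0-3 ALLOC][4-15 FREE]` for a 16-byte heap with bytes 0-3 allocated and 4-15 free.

Answer: [0-2 ALLOC][3-8 ALLOC][9-26 FREE]

Derivation:
Op 1: a = malloc(6) -> a = 0; heap: [0-5 ALLOC][6-26 FREE]
Op 2: free(a) -> (freed a); heap: [0-26 FREE]
Op 3: b = malloc(5) -> b = 0; heap: [0-4 ALLOC][5-26 FREE]
Op 4: free(b) -> (freed b); heap: [0-26 FREE]
Op 5: c = malloc(4) -> c = 0; heap: [0-3 ALLOC][4-26 FREE]
Op 6: c = realloc(c, 7) -> c = 0; heap: [0-6 ALLOC][7-26 FREE]
Op 7: c = realloc(c, 3) -> c = 0; heap: [0-2 ALLOC][3-26 FREE]
Op 8: d = malloc(6) -> d = 3; heap: [0-2 ALLOC][3-8 ALLOC][9-26 FREE]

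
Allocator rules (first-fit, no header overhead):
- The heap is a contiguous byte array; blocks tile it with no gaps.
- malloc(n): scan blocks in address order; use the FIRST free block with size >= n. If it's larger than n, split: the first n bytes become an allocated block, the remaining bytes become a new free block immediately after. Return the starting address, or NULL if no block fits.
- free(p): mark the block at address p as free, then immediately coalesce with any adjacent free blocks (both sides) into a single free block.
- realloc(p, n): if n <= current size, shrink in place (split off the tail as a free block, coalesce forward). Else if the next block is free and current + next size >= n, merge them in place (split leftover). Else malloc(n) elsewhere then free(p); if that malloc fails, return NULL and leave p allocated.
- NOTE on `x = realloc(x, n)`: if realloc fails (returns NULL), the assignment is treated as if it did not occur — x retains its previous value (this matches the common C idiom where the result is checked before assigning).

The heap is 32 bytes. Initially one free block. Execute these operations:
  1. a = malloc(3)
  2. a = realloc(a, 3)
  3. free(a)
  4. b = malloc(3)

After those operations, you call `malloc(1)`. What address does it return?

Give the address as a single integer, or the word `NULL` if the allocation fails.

Op 1: a = malloc(3) -> a = 0; heap: [0-2 ALLOC][3-31 FREE]
Op 2: a = realloc(a, 3) -> a = 0; heap: [0-2 ALLOC][3-31 FREE]
Op 3: free(a) -> (freed a); heap: [0-31 FREE]
Op 4: b = malloc(3) -> b = 0; heap: [0-2 ALLOC][3-31 FREE]
malloc(1): first-fit scan over [0-2 ALLOC][3-31 FREE] -> 3

Answer: 3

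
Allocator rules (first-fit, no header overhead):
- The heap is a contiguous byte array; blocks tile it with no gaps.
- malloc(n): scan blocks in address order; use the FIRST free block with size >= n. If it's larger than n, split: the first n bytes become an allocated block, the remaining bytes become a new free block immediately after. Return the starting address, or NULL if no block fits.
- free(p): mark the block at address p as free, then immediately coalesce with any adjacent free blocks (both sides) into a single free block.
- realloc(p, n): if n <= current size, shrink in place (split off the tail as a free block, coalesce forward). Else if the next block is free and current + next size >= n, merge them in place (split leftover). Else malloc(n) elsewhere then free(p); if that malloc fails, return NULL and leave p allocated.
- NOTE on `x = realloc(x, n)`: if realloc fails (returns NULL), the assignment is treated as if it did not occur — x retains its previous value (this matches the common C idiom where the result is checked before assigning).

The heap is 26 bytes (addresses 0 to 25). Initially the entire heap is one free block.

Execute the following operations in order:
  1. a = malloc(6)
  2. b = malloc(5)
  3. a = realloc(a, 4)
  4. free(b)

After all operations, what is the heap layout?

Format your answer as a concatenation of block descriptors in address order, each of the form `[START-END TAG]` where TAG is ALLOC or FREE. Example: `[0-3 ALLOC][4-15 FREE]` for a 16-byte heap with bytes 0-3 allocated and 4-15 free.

Answer: [0-3 ALLOC][4-25 FREE]

Derivation:
Op 1: a = malloc(6) -> a = 0; heap: [0-5 ALLOC][6-25 FREE]
Op 2: b = malloc(5) -> b = 6; heap: [0-5 ALLOC][6-10 ALLOC][11-25 FREE]
Op 3: a = realloc(a, 4) -> a = 0; heap: [0-3 ALLOC][4-5 FREE][6-10 ALLOC][11-25 FREE]
Op 4: free(b) -> (freed b); heap: [0-3 ALLOC][4-25 FREE]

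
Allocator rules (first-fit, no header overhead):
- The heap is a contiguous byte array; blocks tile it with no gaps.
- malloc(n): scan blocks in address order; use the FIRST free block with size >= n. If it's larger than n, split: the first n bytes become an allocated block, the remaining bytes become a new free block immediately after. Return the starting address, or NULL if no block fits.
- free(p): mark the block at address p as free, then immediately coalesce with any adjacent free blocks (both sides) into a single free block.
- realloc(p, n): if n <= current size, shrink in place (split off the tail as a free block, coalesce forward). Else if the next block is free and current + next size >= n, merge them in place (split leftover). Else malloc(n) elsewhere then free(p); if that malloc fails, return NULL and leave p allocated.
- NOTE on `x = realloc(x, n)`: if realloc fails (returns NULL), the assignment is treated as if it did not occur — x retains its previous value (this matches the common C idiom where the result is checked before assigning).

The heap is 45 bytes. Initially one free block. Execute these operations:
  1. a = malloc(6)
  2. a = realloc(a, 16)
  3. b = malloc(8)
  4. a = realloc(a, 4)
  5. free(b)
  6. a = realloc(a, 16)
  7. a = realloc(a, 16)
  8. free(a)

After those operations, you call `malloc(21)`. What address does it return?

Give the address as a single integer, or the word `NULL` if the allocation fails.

Answer: 0

Derivation:
Op 1: a = malloc(6) -> a = 0; heap: [0-5 ALLOC][6-44 FREE]
Op 2: a = realloc(a, 16) -> a = 0; heap: [0-15 ALLOC][16-44 FREE]
Op 3: b = malloc(8) -> b = 16; heap: [0-15 ALLOC][16-23 ALLOC][24-44 FREE]
Op 4: a = realloc(a, 4) -> a = 0; heap: [0-3 ALLOC][4-15 FREE][16-23 ALLOC][24-44 FREE]
Op 5: free(b) -> (freed b); heap: [0-3 ALLOC][4-44 FREE]
Op 6: a = realloc(a, 16) -> a = 0; heap: [0-15 ALLOC][16-44 FREE]
Op 7: a = realloc(a, 16) -> a = 0; heap: [0-15 ALLOC][16-44 FREE]
Op 8: free(a) -> (freed a); heap: [0-44 FREE]
malloc(21): first-fit scan over [0-44 FREE] -> 0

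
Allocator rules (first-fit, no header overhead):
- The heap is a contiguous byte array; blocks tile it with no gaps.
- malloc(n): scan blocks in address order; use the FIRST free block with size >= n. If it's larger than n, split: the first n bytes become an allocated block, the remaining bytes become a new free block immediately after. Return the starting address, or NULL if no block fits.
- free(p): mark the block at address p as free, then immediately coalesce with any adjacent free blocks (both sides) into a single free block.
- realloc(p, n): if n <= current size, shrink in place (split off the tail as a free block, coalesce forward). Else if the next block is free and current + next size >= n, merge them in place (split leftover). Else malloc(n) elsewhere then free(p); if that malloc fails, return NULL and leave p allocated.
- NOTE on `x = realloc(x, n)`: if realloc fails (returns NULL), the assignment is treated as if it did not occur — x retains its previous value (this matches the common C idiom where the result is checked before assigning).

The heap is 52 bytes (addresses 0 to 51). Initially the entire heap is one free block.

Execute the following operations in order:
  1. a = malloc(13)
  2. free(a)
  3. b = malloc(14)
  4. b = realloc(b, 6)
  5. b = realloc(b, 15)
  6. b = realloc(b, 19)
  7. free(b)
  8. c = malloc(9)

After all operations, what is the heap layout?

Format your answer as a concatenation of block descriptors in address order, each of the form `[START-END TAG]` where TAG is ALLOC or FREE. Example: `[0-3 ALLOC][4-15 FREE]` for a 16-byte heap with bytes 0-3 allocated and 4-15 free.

Op 1: a = malloc(13) -> a = 0; heap: [0-12 ALLOC][13-51 FREE]
Op 2: free(a) -> (freed a); heap: [0-51 FREE]
Op 3: b = malloc(14) -> b = 0; heap: [0-13 ALLOC][14-51 FREE]
Op 4: b = realloc(b, 6) -> b = 0; heap: [0-5 ALLOC][6-51 FREE]
Op 5: b = realloc(b, 15) -> b = 0; heap: [0-14 ALLOC][15-51 FREE]
Op 6: b = realloc(b, 19) -> b = 0; heap: [0-18 ALLOC][19-51 FREE]
Op 7: free(b) -> (freed b); heap: [0-51 FREE]
Op 8: c = malloc(9) -> c = 0; heap: [0-8 ALLOC][9-51 FREE]

Answer: [0-8 ALLOC][9-51 FREE]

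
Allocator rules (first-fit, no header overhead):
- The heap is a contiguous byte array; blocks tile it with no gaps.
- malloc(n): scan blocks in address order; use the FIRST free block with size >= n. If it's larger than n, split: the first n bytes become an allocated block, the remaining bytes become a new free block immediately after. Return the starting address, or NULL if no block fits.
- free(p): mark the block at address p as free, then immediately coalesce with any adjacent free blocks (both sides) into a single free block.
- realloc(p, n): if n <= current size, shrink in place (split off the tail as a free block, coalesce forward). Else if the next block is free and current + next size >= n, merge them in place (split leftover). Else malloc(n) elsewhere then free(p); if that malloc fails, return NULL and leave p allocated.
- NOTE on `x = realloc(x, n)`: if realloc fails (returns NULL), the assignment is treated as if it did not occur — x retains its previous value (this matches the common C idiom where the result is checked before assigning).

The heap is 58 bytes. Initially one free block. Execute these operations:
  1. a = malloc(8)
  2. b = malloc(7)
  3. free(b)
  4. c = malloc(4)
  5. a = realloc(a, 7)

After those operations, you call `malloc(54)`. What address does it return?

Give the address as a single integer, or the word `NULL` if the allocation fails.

Answer: NULL

Derivation:
Op 1: a = malloc(8) -> a = 0; heap: [0-7 ALLOC][8-57 FREE]
Op 2: b = malloc(7) -> b = 8; heap: [0-7 ALLOC][8-14 ALLOC][15-57 FREE]
Op 3: free(b) -> (freed b); heap: [0-7 ALLOC][8-57 FREE]
Op 4: c = malloc(4) -> c = 8; heap: [0-7 ALLOC][8-11 ALLOC][12-57 FREE]
Op 5: a = realloc(a, 7) -> a = 0; heap: [0-6 ALLOC][7-7 FREE][8-11 ALLOC][12-57 FREE]
malloc(54): first-fit scan over [0-6 ALLOC][7-7 FREE][8-11 ALLOC][12-57 FREE] -> NULL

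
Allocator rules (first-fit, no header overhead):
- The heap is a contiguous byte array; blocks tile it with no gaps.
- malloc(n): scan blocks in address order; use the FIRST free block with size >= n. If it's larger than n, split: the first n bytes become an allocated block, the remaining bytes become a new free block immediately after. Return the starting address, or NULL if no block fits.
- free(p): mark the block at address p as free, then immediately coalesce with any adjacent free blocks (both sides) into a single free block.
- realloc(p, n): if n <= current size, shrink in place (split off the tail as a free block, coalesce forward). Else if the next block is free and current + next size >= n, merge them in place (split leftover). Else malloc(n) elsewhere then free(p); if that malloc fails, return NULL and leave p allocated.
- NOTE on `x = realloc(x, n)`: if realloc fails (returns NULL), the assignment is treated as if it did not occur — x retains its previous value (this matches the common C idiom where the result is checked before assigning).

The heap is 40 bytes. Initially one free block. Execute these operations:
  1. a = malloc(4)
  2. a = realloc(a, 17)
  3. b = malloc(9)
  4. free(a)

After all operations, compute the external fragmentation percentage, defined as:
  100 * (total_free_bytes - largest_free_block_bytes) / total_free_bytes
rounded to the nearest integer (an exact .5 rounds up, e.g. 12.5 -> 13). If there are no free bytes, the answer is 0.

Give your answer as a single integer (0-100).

Answer: 45

Derivation:
Op 1: a = malloc(4) -> a = 0; heap: [0-3 ALLOC][4-39 FREE]
Op 2: a = realloc(a, 17) -> a = 0; heap: [0-16 ALLOC][17-39 FREE]
Op 3: b = malloc(9) -> b = 17; heap: [0-16 ALLOC][17-25 ALLOC][26-39 FREE]
Op 4: free(a) -> (freed a); heap: [0-16 FREE][17-25 ALLOC][26-39 FREE]
Free blocks: [17 14] total_free=31 largest=17 -> 100*(31-17)/31 = 1400/31 ≈ 45.161 -> rounds to 45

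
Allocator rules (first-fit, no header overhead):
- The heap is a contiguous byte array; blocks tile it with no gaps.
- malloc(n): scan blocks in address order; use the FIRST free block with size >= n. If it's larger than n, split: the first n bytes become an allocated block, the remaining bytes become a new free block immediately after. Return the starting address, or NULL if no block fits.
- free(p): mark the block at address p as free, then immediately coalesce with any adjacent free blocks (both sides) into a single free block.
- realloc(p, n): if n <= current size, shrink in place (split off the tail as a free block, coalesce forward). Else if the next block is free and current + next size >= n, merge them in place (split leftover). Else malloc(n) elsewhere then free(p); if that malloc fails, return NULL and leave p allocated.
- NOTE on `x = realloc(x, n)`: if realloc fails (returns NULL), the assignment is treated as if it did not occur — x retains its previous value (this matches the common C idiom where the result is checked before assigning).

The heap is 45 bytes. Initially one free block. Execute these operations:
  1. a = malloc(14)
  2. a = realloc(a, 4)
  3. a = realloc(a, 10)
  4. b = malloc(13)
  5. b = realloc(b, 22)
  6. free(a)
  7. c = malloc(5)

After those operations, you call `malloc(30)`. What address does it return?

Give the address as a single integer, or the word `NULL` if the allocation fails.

Op 1: a = malloc(14) -> a = 0; heap: [0-13 ALLOC][14-44 FREE]
Op 2: a = realloc(a, 4) -> a = 0; heap: [0-3 ALLOC][4-44 FREE]
Op 3: a = realloc(a, 10) -> a = 0; heap: [0-9 ALLOC][10-44 FREE]
Op 4: b = malloc(13) -> b = 10; heap: [0-9 ALLOC][10-22 ALLOC][23-44 FREE]
Op 5: b = realloc(b, 22) -> b = 10; heap: [0-9 ALLOC][10-31 ALLOC][32-44 FREE]
Op 6: free(a) -> (freed a); heap: [0-9 FREE][10-31 ALLOC][32-44 FREE]
Op 7: c = malloc(5) -> c = 0; heap: [0-4 ALLOC][5-9 FREE][10-31 ALLOC][32-44 FREE]
malloc(30): first-fit scan over [0-4 ALLOC][5-9 FREE][10-31 ALLOC][32-44 FREE] -> NULL

Answer: NULL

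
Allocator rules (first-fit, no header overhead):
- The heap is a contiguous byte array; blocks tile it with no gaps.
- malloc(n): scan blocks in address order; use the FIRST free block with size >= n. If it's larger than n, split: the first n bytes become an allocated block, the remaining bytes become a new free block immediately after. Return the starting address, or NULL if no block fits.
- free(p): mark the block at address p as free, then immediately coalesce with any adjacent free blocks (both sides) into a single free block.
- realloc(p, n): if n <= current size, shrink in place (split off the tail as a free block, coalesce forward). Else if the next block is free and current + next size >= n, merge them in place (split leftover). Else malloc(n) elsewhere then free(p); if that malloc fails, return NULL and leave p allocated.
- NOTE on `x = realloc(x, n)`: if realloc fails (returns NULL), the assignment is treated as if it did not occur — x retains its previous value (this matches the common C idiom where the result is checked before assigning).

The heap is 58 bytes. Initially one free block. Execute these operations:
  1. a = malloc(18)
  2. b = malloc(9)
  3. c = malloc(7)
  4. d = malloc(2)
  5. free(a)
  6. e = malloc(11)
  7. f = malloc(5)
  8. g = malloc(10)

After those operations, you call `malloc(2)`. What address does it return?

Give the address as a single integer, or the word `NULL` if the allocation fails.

Answer: 16

Derivation:
Op 1: a = malloc(18) -> a = 0; heap: [0-17 ALLOC][18-57 FREE]
Op 2: b = malloc(9) -> b = 18; heap: [0-17 ALLOC][18-26 ALLOC][27-57 FREE]
Op 3: c = malloc(7) -> c = 27; heap: [0-17 ALLOC][18-26 ALLOC][27-33 ALLOC][34-57 FREE]
Op 4: d = malloc(2) -> d = 34; heap: [0-17 ALLOC][18-26 ALLOC][27-33 ALLOC][34-35 ALLOC][36-57 FREE]
Op 5: free(a) -> (freed a); heap: [0-17 FREE][18-26 ALLOC][27-33 ALLOC][34-35 ALLOC][36-57 FREE]
Op 6: e = malloc(11) -> e = 0; heap: [0-10 ALLOC][11-17 FREE][18-26 ALLOC][27-33 ALLOC][34-35 ALLOC][36-57 FREE]
Op 7: f = malloc(5) -> f = 11; heap: [0-10 ALLOC][11-15 ALLOC][16-17 FREE][18-26 ALLOC][27-33 ALLOC][34-35 ALLOC][36-57 FREE]
Op 8: g = malloc(10) -> g = 36; heap: [0-10 ALLOC][11-15 ALLOC][16-17 FREE][18-26 ALLOC][27-33 ALLOC][34-35 ALLOC][36-45 ALLOC][46-57 FREE]
malloc(2): first-fit scan over [0-10 ALLOC][11-15 ALLOC][16-17 FREE][18-26 ALLOC][27-33 ALLOC][34-35 ALLOC][36-45 ALLOC][46-57 FREE] -> 16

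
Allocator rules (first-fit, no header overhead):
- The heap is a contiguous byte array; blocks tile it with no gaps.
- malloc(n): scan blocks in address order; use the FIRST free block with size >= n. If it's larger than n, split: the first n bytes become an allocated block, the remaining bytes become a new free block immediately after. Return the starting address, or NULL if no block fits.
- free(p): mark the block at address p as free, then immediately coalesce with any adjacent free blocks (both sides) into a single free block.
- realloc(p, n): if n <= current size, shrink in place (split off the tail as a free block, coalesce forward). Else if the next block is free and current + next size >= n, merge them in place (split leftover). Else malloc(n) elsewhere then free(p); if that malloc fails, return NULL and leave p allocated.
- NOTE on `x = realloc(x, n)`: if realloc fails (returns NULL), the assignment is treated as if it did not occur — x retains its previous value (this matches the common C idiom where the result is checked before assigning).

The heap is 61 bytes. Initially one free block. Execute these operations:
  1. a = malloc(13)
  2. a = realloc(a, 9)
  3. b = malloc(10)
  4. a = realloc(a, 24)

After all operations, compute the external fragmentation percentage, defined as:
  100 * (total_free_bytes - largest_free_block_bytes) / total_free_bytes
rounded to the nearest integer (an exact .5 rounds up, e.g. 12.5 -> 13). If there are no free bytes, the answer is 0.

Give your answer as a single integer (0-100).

Op 1: a = malloc(13) -> a = 0; heap: [0-12 ALLOC][13-60 FREE]
Op 2: a = realloc(a, 9) -> a = 0; heap: [0-8 ALLOC][9-60 FREE]
Op 3: b = malloc(10) -> b = 9; heap: [0-8 ALLOC][9-18 ALLOC][19-60 FREE]
Op 4: a = realloc(a, 24) -> a = 19; heap: [0-8 FREE][9-18 ALLOC][19-42 ALLOC][43-60 FREE]
Free blocks: [9 18] total_free=27 largest=18 -> 100*(27-18)/27 = 900/27 ≈ 33.333 -> rounds to 33

Answer: 33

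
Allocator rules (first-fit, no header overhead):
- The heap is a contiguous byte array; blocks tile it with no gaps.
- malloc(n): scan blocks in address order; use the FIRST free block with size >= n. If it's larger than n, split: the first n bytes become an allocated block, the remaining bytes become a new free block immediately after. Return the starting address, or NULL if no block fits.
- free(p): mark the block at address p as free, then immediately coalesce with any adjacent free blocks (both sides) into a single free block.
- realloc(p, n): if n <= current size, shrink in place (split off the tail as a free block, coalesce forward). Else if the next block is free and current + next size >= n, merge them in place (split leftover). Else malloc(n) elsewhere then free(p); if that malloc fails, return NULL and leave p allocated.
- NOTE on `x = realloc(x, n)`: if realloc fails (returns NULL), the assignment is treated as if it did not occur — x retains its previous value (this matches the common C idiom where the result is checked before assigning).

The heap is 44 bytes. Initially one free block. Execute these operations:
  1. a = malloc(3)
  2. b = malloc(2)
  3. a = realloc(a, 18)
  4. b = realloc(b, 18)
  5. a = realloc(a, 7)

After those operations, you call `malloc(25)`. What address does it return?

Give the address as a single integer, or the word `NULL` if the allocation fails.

Op 1: a = malloc(3) -> a = 0; heap: [0-2 ALLOC][3-43 FREE]
Op 2: b = malloc(2) -> b = 3; heap: [0-2 ALLOC][3-4 ALLOC][5-43 FREE]
Op 3: a = realloc(a, 18) -> a = 5; heap: [0-2 FREE][3-4 ALLOC][5-22 ALLOC][23-43 FREE]
Op 4: b = realloc(b, 18) -> b = 23; heap: [0-4 FREE][5-22 ALLOC][23-40 ALLOC][41-43 FREE]
Op 5: a = realloc(a, 7) -> a = 5; heap: [0-4 FREE][5-11 ALLOC][12-22 FREE][23-40 ALLOC][41-43 FREE]
malloc(25): first-fit scan over [0-4 FREE][5-11 ALLOC][12-22 FREE][23-40 ALLOC][41-43 FREE] -> NULL

Answer: NULL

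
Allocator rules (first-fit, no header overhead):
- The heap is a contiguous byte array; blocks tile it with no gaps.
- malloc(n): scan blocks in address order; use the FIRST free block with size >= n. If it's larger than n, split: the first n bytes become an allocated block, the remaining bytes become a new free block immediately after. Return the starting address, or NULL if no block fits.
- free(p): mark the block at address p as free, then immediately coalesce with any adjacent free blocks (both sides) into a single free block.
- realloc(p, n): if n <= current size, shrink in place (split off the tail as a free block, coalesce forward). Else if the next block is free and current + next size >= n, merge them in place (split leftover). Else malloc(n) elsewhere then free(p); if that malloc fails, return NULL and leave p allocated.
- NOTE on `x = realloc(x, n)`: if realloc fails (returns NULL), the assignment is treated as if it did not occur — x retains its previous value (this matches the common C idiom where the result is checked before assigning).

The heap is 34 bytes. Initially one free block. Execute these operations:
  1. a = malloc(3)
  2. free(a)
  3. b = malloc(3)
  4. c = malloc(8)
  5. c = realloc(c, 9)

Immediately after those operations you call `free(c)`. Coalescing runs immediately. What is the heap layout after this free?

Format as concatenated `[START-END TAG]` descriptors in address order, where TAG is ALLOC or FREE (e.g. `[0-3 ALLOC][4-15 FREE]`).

Answer: [0-2 ALLOC][3-33 FREE]

Derivation:
Op 1: a = malloc(3) -> a = 0; heap: [0-2 ALLOC][3-33 FREE]
Op 2: free(a) -> (freed a); heap: [0-33 FREE]
Op 3: b = malloc(3) -> b = 0; heap: [0-2 ALLOC][3-33 FREE]
Op 4: c = malloc(8) -> c = 3; heap: [0-2 ALLOC][3-10 ALLOC][11-33 FREE]
Op 5: c = realloc(c, 9) -> c = 3; heap: [0-2 ALLOC][3-11 ALLOC][12-33 FREE]
free(c): c = 3 -> block [3-11 ALLOC]; mark free, coalesce with adjacent free neighbors -> [0-2 ALLOC][3-33 FREE]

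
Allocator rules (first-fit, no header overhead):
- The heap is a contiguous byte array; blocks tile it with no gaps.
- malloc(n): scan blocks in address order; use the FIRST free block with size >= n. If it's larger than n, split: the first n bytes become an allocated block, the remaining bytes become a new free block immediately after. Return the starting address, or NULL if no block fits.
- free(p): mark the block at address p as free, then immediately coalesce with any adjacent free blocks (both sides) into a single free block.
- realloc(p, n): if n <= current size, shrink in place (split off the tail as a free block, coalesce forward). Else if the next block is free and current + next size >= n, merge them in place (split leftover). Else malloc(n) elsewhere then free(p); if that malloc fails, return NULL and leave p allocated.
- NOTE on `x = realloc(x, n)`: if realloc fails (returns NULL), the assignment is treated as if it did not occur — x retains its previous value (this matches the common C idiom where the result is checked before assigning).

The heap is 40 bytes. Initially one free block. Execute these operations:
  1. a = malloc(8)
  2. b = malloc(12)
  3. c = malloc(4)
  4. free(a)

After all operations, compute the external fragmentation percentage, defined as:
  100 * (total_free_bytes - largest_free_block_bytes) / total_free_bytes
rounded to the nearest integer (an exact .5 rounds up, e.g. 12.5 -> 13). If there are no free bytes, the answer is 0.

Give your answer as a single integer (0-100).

Answer: 33

Derivation:
Op 1: a = malloc(8) -> a = 0; heap: [0-7 ALLOC][8-39 FREE]
Op 2: b = malloc(12) -> b = 8; heap: [0-7 ALLOC][8-19 ALLOC][20-39 FREE]
Op 3: c = malloc(4) -> c = 20; heap: [0-7 ALLOC][8-19 ALLOC][20-23 ALLOC][24-39 FREE]
Op 4: free(a) -> (freed a); heap: [0-7 FREE][8-19 ALLOC][20-23 ALLOC][24-39 FREE]
Free blocks: [8 16] total_free=24 largest=16 -> 100*(24-16)/24 = 800/24 ≈ 33.333 -> rounds to 33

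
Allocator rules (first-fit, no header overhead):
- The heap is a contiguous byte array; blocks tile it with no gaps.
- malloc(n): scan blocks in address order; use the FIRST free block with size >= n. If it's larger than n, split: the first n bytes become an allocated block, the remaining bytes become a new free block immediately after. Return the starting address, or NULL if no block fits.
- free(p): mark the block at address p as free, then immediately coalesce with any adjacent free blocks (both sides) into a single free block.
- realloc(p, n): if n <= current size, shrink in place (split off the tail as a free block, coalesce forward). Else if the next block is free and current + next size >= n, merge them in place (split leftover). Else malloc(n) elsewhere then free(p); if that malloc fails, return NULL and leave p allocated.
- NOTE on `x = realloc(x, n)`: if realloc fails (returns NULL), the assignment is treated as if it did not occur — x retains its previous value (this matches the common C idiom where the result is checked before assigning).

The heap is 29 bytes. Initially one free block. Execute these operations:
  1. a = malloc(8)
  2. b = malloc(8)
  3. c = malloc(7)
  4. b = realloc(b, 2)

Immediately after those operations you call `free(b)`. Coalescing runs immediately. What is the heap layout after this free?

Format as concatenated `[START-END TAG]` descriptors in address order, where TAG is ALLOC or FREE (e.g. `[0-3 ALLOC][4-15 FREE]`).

Op 1: a = malloc(8) -> a = 0; heap: [0-7 ALLOC][8-28 FREE]
Op 2: b = malloc(8) -> b = 8; heap: [0-7 ALLOC][8-15 ALLOC][16-28 FREE]
Op 3: c = malloc(7) -> c = 16; heap: [0-7 ALLOC][8-15 ALLOC][16-22 ALLOC][23-28 FREE]
Op 4: b = realloc(b, 2) -> b = 8; heap: [0-7 ALLOC][8-9 ALLOC][10-15 FREE][16-22 ALLOC][23-28 FREE]
free(b): b = 8 -> block [8-9 ALLOC]; mark free, coalesce with adjacent free neighbors -> [0-7 ALLOC][8-15 FREE][16-22 ALLOC][23-28 FREE]

Answer: [0-7 ALLOC][8-15 FREE][16-22 ALLOC][23-28 FREE]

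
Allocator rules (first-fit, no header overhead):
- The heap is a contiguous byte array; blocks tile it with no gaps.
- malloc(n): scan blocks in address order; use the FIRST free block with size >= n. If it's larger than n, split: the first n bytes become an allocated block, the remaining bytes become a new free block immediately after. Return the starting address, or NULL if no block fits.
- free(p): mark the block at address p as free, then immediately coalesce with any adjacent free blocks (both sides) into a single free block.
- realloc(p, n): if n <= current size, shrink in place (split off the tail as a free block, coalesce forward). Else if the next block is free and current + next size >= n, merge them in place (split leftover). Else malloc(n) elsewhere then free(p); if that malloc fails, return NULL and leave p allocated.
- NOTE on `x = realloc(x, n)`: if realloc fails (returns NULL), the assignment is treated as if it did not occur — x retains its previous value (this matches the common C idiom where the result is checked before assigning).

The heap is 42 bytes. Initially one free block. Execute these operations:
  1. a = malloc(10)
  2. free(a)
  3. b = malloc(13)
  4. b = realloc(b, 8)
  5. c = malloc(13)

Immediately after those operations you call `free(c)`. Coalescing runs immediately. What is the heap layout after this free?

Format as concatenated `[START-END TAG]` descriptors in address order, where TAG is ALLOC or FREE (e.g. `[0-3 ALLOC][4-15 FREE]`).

Op 1: a = malloc(10) -> a = 0; heap: [0-9 ALLOC][10-41 FREE]
Op 2: free(a) -> (freed a); heap: [0-41 FREE]
Op 3: b = malloc(13) -> b = 0; heap: [0-12 ALLOC][13-41 FREE]
Op 4: b = realloc(b, 8) -> b = 0; heap: [0-7 ALLOC][8-41 FREE]
Op 5: c = malloc(13) -> c = 8; heap: [0-7 ALLOC][8-20 ALLOC][21-41 FREE]
free(c): c = 8 -> block [8-20 ALLOC]; mark free, coalesce with adjacent free neighbors -> [0-7 ALLOC][8-41 FREE]

Answer: [0-7 ALLOC][8-41 FREE]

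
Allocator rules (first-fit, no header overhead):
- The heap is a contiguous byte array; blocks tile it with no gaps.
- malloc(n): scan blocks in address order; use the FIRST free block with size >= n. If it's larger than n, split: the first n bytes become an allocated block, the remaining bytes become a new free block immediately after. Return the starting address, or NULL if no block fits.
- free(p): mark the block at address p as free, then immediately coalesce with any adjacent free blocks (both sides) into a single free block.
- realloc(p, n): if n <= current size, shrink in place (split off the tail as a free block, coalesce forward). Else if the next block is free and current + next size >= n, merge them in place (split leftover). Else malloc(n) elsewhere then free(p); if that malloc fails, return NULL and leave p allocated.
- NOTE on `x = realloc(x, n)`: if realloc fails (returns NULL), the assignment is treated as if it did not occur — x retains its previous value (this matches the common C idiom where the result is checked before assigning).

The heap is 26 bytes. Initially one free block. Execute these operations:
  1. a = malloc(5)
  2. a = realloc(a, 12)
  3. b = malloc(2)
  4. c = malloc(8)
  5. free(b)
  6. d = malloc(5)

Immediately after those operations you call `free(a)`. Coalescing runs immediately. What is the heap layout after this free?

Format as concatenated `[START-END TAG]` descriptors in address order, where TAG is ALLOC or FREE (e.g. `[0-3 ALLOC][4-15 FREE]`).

Answer: [0-13 FREE][14-21 ALLOC][22-25 FREE]

Derivation:
Op 1: a = malloc(5) -> a = 0; heap: [0-4 ALLOC][5-25 FREE]
Op 2: a = realloc(a, 12) -> a = 0; heap: [0-11 ALLOC][12-25 FREE]
Op 3: b = malloc(2) -> b = 12; heap: [0-11 ALLOC][12-13 ALLOC][14-25 FREE]
Op 4: c = malloc(8) -> c = 14; heap: [0-11 ALLOC][12-13 ALLOC][14-21 ALLOC][22-25 FREE]
Op 5: free(b) -> (freed b); heap: [0-11 ALLOC][12-13 FREE][14-21 ALLOC][22-25 FREE]
Op 6: d = malloc(5) -> d = NULL; heap: [0-11 ALLOC][12-13 FREE][14-21 ALLOC][22-25 FREE]
free(a): a = 0 -> block [0-11 ALLOC]; mark free, coalesce with adjacent free neighbors -> [0-13 FREE][14-21 ALLOC][22-25 FREE]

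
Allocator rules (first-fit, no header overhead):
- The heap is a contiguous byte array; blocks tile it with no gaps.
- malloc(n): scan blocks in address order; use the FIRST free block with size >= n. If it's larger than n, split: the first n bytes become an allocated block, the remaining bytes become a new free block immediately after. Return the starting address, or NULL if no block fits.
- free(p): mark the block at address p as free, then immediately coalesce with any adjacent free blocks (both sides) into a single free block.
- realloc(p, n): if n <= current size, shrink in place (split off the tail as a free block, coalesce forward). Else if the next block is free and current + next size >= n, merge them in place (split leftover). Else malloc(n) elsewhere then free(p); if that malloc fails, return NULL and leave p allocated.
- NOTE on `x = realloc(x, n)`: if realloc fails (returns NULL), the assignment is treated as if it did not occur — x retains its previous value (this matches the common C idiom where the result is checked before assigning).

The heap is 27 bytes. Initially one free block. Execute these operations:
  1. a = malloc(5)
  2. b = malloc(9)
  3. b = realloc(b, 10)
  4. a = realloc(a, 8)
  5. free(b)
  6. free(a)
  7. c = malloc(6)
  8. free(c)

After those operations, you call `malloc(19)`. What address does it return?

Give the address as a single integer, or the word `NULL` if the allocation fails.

Answer: 0

Derivation:
Op 1: a = malloc(5) -> a = 0; heap: [0-4 ALLOC][5-26 FREE]
Op 2: b = malloc(9) -> b = 5; heap: [0-4 ALLOC][5-13 ALLOC][14-26 FREE]
Op 3: b = realloc(b, 10) -> b = 5; heap: [0-4 ALLOC][5-14 ALLOC][15-26 FREE]
Op 4: a = realloc(a, 8) -> a = 15; heap: [0-4 FREE][5-14 ALLOC][15-22 ALLOC][23-26 FREE]
Op 5: free(b) -> (freed b); heap: [0-14 FREE][15-22 ALLOC][23-26 FREE]
Op 6: free(a) -> (freed a); heap: [0-26 FREE]
Op 7: c = malloc(6) -> c = 0; heap: [0-5 ALLOC][6-26 FREE]
Op 8: free(c) -> (freed c); heap: [0-26 FREE]
malloc(19): first-fit scan over [0-26 FREE] -> 0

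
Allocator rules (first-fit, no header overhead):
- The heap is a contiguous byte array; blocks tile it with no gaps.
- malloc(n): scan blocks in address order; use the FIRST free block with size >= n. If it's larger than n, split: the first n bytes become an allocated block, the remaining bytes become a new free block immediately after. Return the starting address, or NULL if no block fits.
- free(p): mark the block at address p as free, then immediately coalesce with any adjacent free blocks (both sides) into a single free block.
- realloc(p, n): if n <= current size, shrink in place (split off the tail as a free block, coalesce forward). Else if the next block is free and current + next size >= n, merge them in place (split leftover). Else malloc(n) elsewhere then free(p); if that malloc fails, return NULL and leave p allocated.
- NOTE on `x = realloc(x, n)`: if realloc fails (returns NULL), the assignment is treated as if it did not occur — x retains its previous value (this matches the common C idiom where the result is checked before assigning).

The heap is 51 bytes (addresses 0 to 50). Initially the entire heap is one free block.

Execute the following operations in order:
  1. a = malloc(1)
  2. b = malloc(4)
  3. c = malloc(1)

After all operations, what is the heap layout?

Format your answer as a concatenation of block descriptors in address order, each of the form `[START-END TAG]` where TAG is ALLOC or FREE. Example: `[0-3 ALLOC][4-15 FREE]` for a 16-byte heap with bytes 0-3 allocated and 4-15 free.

Op 1: a = malloc(1) -> a = 0; heap: [0-0 ALLOC][1-50 FREE]
Op 2: b = malloc(4) -> b = 1; heap: [0-0 ALLOC][1-4 ALLOC][5-50 FREE]
Op 3: c = malloc(1) -> c = 5; heap: [0-0 ALLOC][1-4 ALLOC][5-5 ALLOC][6-50 FREE]

Answer: [0-0 ALLOC][1-4 ALLOC][5-5 ALLOC][6-50 FREE]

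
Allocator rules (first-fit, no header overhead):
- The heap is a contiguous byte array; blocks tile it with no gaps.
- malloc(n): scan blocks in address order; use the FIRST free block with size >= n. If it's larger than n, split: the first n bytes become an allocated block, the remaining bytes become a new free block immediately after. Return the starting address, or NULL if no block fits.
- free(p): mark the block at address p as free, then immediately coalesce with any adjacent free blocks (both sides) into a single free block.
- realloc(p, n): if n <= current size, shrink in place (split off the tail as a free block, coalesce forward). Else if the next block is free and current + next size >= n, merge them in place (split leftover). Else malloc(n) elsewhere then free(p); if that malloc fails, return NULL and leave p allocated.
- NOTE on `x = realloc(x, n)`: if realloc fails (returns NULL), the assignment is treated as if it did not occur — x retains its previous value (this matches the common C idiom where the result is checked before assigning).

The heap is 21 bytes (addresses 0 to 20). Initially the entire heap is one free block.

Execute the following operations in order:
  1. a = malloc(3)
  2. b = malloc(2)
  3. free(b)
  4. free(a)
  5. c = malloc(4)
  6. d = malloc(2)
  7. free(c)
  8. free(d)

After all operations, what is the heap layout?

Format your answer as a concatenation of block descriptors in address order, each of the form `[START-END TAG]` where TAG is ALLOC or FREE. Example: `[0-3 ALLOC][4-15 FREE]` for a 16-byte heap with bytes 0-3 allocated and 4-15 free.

Answer: [0-20 FREE]

Derivation:
Op 1: a = malloc(3) -> a = 0; heap: [0-2 ALLOC][3-20 FREE]
Op 2: b = malloc(2) -> b = 3; heap: [0-2 ALLOC][3-4 ALLOC][5-20 FREE]
Op 3: free(b) -> (freed b); heap: [0-2 ALLOC][3-20 FREE]
Op 4: free(a) -> (freed a); heap: [0-20 FREE]
Op 5: c = malloc(4) -> c = 0; heap: [0-3 ALLOC][4-20 FREE]
Op 6: d = malloc(2) -> d = 4; heap: [0-3 ALLOC][4-5 ALLOC][6-20 FREE]
Op 7: free(c) -> (freed c); heap: [0-3 FREE][4-5 ALLOC][6-20 FREE]
Op 8: free(d) -> (freed d); heap: [0-20 FREE]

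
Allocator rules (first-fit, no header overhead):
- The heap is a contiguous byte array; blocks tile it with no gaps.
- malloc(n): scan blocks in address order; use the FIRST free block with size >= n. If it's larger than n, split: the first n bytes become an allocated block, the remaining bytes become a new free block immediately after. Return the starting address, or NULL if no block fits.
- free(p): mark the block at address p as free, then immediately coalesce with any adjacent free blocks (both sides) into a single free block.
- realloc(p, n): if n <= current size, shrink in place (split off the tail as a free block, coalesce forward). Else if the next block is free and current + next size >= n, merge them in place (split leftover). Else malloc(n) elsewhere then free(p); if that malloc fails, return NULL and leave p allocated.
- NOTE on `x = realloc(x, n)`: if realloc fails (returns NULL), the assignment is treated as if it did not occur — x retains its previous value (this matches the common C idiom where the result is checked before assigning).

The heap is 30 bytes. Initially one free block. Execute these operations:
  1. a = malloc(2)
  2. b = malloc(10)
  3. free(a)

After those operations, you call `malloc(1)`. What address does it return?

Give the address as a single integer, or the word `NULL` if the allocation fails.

Op 1: a = malloc(2) -> a = 0; heap: [0-1 ALLOC][2-29 FREE]
Op 2: b = malloc(10) -> b = 2; heap: [0-1 ALLOC][2-11 ALLOC][12-29 FREE]
Op 3: free(a) -> (freed a); heap: [0-1 FREE][2-11 ALLOC][12-29 FREE]
malloc(1): first-fit scan over [0-1 FREE][2-11 ALLOC][12-29 FREE] -> 0

Answer: 0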